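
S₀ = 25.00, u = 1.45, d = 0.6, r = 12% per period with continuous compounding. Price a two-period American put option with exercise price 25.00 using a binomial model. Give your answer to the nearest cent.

3.97

Risk-neutral probability p = (e^0.12 − 0.6)/(1.45 − 0.6) = 0.5275/0.8500 = 0.6206
Terminal stock prices: S_uu = 52.56, S_ud = 21.75, S_dd = 9
Terminal payoffs (K − S): max(-27.56, 0) = 0, max(3.25, 0) = 3.25, max(16, 0) = 16
Node u (S = 36.25): continuation = e^(−0.12)·[0.6206·0.0000 + 0.3794·3.2500] = 1.0937; exercise value = 0.0000 ≤ continuation, so V_u = 1.0937
Node d (S = 15): continuation = e^(−0.12)·[0.6206·3.2500 + 0.3794·16.0000] = 7.1730; exercise value = 10.0000 > continuation, so V_d = 10.0000 (exercise)
Node 0 (S = 25): continuation = e^(−0.12)·[0.6206·1.0937 + 0.3794·10.0000] = 3.9671; exercise value = 0.0000 ≤ continuation, so V_0 = 3.9671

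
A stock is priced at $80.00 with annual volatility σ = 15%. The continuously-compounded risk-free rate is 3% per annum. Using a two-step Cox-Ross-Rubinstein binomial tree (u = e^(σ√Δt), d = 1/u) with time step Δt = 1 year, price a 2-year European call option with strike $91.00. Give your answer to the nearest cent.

CRR parameters: u = e^(σ√Δt) = e^(0.15·√1) = 1.1618, d = 1/u = 0.8607
Per-period rate: rΔt = 0.03·1 = 0.03, so R = e^0.03 = 1.0305
Risk-neutral probability p = (e^0.03 − 0.8607)/(1.1618 − 0.8607) = 0.1697/0.3011 = 0.5637
Terminal stock prices: S_uu = 108, S_ud = 80, S_dd = 59.27
Terminal payoffs (S − K): max(16.99, 0) = 16.99, max(-11, 0) = 0, max(-31.73, 0) = 0
Node u (S = 92.95): V_u = e^(−0.03)·[0.5637·16.9887 + 0.4363·0.0000] = 9.2936
Node d (S = 68.86): V_d = e^(−0.03)·[0.5637·0.0000 + 0.4363·0.0000] = 0.0000
Node 0 (S = 80): V_0 = e^(−0.03)·[0.5637·9.2936 + 0.4363·0.0000] = 5.0840

$5.08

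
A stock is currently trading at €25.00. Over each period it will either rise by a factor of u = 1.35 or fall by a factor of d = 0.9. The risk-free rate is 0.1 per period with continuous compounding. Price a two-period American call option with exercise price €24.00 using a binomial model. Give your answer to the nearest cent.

€6.26

Risk-neutral probability p = (e^0.1 − 0.9)/(1.35 − 0.9) = 0.2052/0.4500 = 0.4559
Terminal stock prices: S_uu = 45.56, S_ud = 30.38, S_dd = 20.25
Terminal payoffs (S − K): max(21.56, 0) = 21.56, max(6.375, 0) = 6.375, max(-3.75, 0) = 0
Node u (S = 33.75): continuation = e^(−0.1)·[0.4559·21.5625 + 0.5441·6.3750] = 12.0339; exercise value = 9.7500 ≤ continuation, so V_u = 12.0339
Node d (S = 22.5): continuation = e^(−0.1)·[0.4559·6.3750 + 0.5441·0.0000] = 2.6300; exercise value = 0.0000 ≤ continuation, so V_d = 2.6300
Node 0 (S = 25): continuation = e^(−0.1)·[0.4559·12.0339 + 0.5441·2.6300] = 6.2593; exercise value = 1.0000 ≤ continuation, so V_0 = 6.2593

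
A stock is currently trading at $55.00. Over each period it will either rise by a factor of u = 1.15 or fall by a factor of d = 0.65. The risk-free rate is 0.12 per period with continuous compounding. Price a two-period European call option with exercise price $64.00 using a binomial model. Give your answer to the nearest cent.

Risk-neutral probability p = (e^0.12 − 0.65)/(1.15 − 0.65) = 0.4775/0.5000 = 0.9550
Terminal stock prices: S_uu = 72.74, S_ud = 41.11, S_dd = 23.24
Terminal payoffs (S − K): max(8.737, 0) = 8.737, max(-22.89, 0) = 0, max(-40.76, 0) = 0
Node u (S = 63.25): V_u = e^(−0.12)·[0.9550·8.7375 + 0.0450·0.0000] = 7.4007
Node d (S = 35.75): V_d = e^(−0.12)·[0.9550·0.0000 + 0.0450·0.0000] = 0.0000
Node 0 (S = 55): V_0 = e^(−0.12)·[0.9550·7.4007 + 0.0450·0.0000] = 6.2684

$6.27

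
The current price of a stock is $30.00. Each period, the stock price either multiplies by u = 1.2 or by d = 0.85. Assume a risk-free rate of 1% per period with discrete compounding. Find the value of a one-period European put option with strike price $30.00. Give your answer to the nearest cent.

Risk-neutral probability p = (1 + 0.01 − 0.85)/(1.2 − 0.85) = 0.1600/0.3500 = 0.4571
Terminal stock prices: S_u = 36, S_d = 25.5
Terminal payoffs (K − S): max(-6, 0) = 0, max(4.5, 0) = 4.5
Node 0 (S = 30): V_0 = 1/1.01·[0.4571·0.0000 + 0.5429·4.5000] = 2.4187

$2.42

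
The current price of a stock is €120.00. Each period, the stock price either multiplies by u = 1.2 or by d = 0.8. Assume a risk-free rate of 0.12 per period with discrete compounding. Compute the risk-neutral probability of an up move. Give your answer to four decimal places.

p = 0.8000

Risk-neutral probability p = (1 + 0.12 − 0.8)/(1.2 − 0.8) = 0.3200/0.4000 = 0.8000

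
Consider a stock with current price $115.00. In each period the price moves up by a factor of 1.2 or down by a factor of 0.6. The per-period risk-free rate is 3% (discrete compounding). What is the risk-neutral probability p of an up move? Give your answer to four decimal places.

Risk-neutral probability p = (1 + 0.03 − 0.6)/(1.2 − 0.6) = 0.4300/0.6000 = 0.7167

p = 0.7167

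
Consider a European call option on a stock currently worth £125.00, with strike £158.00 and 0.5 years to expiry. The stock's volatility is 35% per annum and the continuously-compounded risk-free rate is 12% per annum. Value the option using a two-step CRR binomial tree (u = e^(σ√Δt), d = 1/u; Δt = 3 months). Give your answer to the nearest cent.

CRR parameters: u = e^(σ√Δt) = e^(0.35·√0.25) = 1.1912, d = 1/u = 0.8395
Per-period rate: rΔt = 0.12·0.25 = 0.03, so R = e^0.03 = 1.0305
Risk-neutral probability p = (e^0.03 − 0.8395)/(1.1912 − 0.8395) = 0.1910/0.3518 = 0.5429
Terminal stock prices: S_uu = 177.4, S_ud = 125, S_dd = 88.09
Terminal payoffs (S − K): max(19.38, 0) = 19.38, max(-33, 0) = 0, max(-69.91, 0) = 0
Node u (S = 148.9): V_u = e^(−0.03)·[0.5429·19.3834 + 0.4571·0.0000] = 10.2129
Node d (S = 104.9): V_d = e^(−0.03)·[0.5429·0.0000 + 0.4571·0.0000] = 0.0000
Node 0 (S = 125): V_0 = e^(−0.03)·[0.5429·10.2129 + 0.4571·0.0000] = 5.3810

£5.38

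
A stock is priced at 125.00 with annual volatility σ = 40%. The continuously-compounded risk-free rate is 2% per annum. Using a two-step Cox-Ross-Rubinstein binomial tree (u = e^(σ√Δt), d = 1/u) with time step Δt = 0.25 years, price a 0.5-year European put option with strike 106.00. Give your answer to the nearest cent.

CRR parameters: u = e^(σ√Δt) = e^(0.4·√0.25) = 1.2214, d = 1/u = 0.8187
Per-period rate: rΔt = 0.02·0.25 = 0.005, so R = e^0.005 = 1.0050
Risk-neutral probability p = (e^0.005 − 0.8187)/(1.2214 − 0.8187) = 0.1863/0.4027 = 0.4626
Terminal stock prices: S_uu = 186.5, S_ud = 125, S_dd = 83.79
Terminal payoffs (K − S): max(-80.48, 0) = 0, max(-19, 0) = 0, max(22.21, 0) = 22.21
Node u (S = 152.7): V_u = e^(−0.005)·[0.4626·0.0000 + 0.5374·0.0000] = 0.0000
Node d (S = 102.3): V_d = e^(−0.005)·[0.4626·0.0000 + 0.5374·22.2100] = 11.8758
Node 0 (S = 125): V_0 = e^(−0.005)·[0.4626·0.0000 + 0.5374·11.8758] = 6.3501

6.35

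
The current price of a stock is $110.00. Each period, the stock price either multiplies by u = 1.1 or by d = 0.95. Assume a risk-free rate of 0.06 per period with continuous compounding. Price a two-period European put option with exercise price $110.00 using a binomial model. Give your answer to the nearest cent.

Risk-neutral probability p = (e^0.06 − 0.95)/(1.1 − 0.95) = 0.1118/0.1500 = 0.7456
Terminal stock prices: S_uu = 133.1, S_ud = 115, S_dd = 99.27
Terminal payoffs (K − S): max(-23.1, 0) = 0, max(-4.95, 0) = 0, max(10.73, 0) = 10.73
Node u (S = 121): V_u = e^(−0.06)·[0.7456·0.0000 + 0.2544·0.0000] = 0.0000
Node d (S = 104.5): V_d = e^(−0.06)·[0.7456·0.0000 + 0.2544·10.7250] = 2.5698
Node 0 (S = 110): V_0 = e^(−0.06)·[0.7456·0.0000 + 0.2544·2.5698] = 0.6157

$0.62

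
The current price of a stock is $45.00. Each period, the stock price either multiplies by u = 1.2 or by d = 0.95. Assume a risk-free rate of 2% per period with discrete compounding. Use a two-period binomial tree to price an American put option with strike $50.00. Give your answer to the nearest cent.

Risk-neutral probability p = (1 + 0.02 − 0.95)/(1.2 − 0.95) = 0.0700/0.2500 = 0.2800
Terminal stock prices: S_uu = 64.8, S_ud = 51.3, S_dd = 40.61
Terminal payoffs (K − S): max(-14.8, 0) = 0, max(-1.3, 0) = 0, max(9.388, 0) = 9.388
Node u (S = 54): continuation = 1/1.02·[0.2800·0.0000 + 0.7200·0.0000] = 0.0000; exercise value = 0.0000 ≤ continuation, so V_u = 0.0000
Node d (S = 42.75): continuation = 1/1.02·[0.2800·0.0000 + 0.7200·9.3875] = 6.6265; exercise value = 7.2500 > continuation, so V_d = 7.2500 (exercise)
Node 0 (S = 45): continuation = 1/1.02·[0.2800·0.0000 + 0.7200·7.2500] = 5.1176; exercise value = 5.0000 ≤ continuation, so V_0 = 5.1176

$5.12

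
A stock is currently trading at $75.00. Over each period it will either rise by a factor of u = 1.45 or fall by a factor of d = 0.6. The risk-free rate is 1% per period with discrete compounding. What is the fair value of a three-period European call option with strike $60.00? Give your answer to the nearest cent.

$30.51

Risk-neutral probability p = (1 + 0.01 − 0.6)/(1.45 − 0.6) = 0.4100/0.8500 = 0.4824
Terminal stock prices: S_uuu = 228.6, S_uud = 94.61, S_udd = 39.15, S_ddd = 16.2
Terminal payoffs (S − K): max(168.6, 0) = 168.6, max(34.61, 0) = 34.61, max(-20.85, 0) = 0, max(-43.8, 0) = 0
Node uu (S = 157.7): V_uu = 1/1.01·[0.4824·168.6469 + 0.5176·34.6125] = 98.2816
Node ud (S = 65.25): V_ud = 1/1.01·[0.4824·34.6125 + 0.5176·0.0000] = 16.5301
Node dd (S = 27): V_dd = 1/1.01·[0.4824·0.0000 + 0.5176·0.0000] = 0.0000
Node u (S = 108.8): V_u = 1/1.01·[0.4824·98.2816 + 0.5176·16.5301] = 55.4091
Node d (S = 45): V_d = 1/1.01·[0.4824·16.5301 + 0.5176·0.0000] = 7.8944
Node 0 (S = 75): V_0 = 1/1.01·[0.4824·55.4091 + 0.5176·7.8944] = 30.5082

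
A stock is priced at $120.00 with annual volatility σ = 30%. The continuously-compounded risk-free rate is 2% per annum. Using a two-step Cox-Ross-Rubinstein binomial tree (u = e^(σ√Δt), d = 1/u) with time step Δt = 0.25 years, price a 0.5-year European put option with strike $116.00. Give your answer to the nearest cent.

CRR parameters: u = e^(σ√Δt) = e^(0.3·√0.25) = 1.1618, d = 1/u = 0.8607
Per-period rate: rΔt = 0.02·0.25 = 0.005, so R = e^0.005 = 1.0050
Risk-neutral probability p = (e^0.005 − 0.8607)/(1.1618 − 0.8607) = 0.1443/0.3011 = 0.4792
Terminal stock prices: S_uu = 162, S_ud = 120, S_dd = 88.9
Terminal payoffs (K − S): max(-45.98, 0) = 0, max(-4, 0) = 0, max(27.1, 0) = 27.1
Node u (S = 139.4): V_u = e^(−0.005)·[0.4792·0.0000 + 0.5208·0.0000] = 0.0000
Node d (S = 103.3): V_d = e^(−0.005)·[0.4792·0.0000 + 0.5208·27.1018] = 14.0438
Node 0 (S = 120): V_0 = e^(−0.005)·[0.4792·0.0000 + 0.5208·14.0438] = 7.2773

$7.28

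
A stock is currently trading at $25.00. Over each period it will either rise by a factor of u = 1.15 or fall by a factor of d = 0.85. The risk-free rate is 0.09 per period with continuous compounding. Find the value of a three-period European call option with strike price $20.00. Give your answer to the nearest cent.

$9.76

Risk-neutral probability p = (e^0.09 − 0.85)/(1.15 − 0.85) = 0.2442/0.3000 = 0.8139
Terminal stock prices: S_uuu = 38.02, S_uud = 28.1, S_udd = 20.77, S_ddd = 15.35
Terminal payoffs (S − K): max(18.02, 0) = 18.02, max(8.103, 0) = 8.103, max(0.7719, 0) = 0.7719, max(-4.647, 0) = 0
Node uu (S = 33.06): V_uu = e^(−0.09)·[0.8139·18.0219 + 0.1861·8.1031] = 14.7839
Node ud (S = 24.44): V_ud = e^(−0.09)·[0.8139·8.1031 + 0.1861·0.7719] = 6.1589
Node dd (S = 18.06): V_dd = e^(−0.09)·[0.8139·0.7719 + 0.1861·0.0000] = 0.5742
Node u (S = 28.75): V_u = e^(−0.09)·[0.8139·14.7839 + 0.1861·6.1589] = 12.0446
Node d (S = 21.25): V_d = e^(−0.09)·[0.8139·6.1589 + 0.1861·0.5742] = 4.6790
Node 0 (S = 25): V_0 = e^(−0.09)·[0.8139·12.0446 + 0.1861·4.6790] = 9.7553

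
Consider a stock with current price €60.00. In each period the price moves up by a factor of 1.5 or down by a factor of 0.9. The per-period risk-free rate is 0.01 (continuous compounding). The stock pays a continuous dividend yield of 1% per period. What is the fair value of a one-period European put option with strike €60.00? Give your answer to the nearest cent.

Per-period risk-free factor R = e^0.01 = 1.0101; dividend-adjusted growth = e^(0.01−0.01) = 1.0000.
Risk-neutral probability p = (1.0000 − 0.9)/(1.5 − 0.9) = 0.1000/0.6000 = 0.1667
Terminal stock prices: S_u = 90, S_d = 54
Terminal payoffs (K − S): max(-30, 0) = 0, max(6, 0) = 6
Node 0 (S = 60): V_0 = e^(−0.01)·[0.1667·0.0000 + 0.8333·6.0000] = 4.9502

€4.95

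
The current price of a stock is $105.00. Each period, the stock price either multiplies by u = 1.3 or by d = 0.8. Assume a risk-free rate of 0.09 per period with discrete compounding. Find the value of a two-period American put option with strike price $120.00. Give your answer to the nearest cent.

Risk-neutral probability p = (1 + 0.09 − 0.8)/(1.3 − 0.8) = 0.2900/0.5000 = 0.5800
Terminal stock prices: S_uu = 177.5, S_ud = 109.2, S_dd = 67.2
Terminal payoffs (K − S): max(-57.45, 0) = 0, max(10.8, 0) = 10.8, max(52.8, 0) = 52.8
Node u (S = 136.5): continuation = 1/1.09·[0.5800·0.0000 + 0.4200·10.8000] = 4.1615; exercise value = 0.0000 ≤ continuation, so V_u = 4.1615
Node d (S = 84): continuation = 1/1.09·[0.5800·10.8000 + 0.4200·52.8000] = 26.0917; exercise value = 36.0000 > continuation, so V_d = 36.0000 (exercise)
Node 0 (S = 105): continuation = 1/1.09·[0.5800·4.1615 + 0.4200·36.0000] = 16.0859; exercise value = 15.0000 ≤ continuation, so V_0 = 16.0859

$16.09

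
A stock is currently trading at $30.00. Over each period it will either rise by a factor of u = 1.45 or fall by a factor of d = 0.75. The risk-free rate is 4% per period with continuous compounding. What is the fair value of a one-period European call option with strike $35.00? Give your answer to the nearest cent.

$3.39

Risk-neutral probability p = (e^0.04 − 0.75)/(1.45 − 0.75) = 0.2908/0.7000 = 0.4154
Terminal stock prices: S_u = 43.5, S_d = 22.5
Terminal payoffs (S − K): max(8.5, 0) = 8.5, max(-12.5, 0) = 0
Node 0 (S = 30): V_0 = e^(−0.04)·[0.4154·8.5000 + 0.5846·0.0000] = 3.3928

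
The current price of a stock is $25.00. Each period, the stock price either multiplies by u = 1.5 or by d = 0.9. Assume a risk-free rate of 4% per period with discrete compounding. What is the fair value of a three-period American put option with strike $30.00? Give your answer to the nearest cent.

$5.53

Risk-neutral probability p = (1 + 0.04 − 0.9)/(1.5 − 0.9) = 0.1400/0.6000 = 0.2333
Terminal stock prices: S_uuu = 84.38, S_uud = 50.62, S_udd = 30.38, S_ddd = 18.23
Terminal payoffs (K − S): max(-54.38, 0) = 0, max(-20.62, 0) = 0, max(-0.375, 0) = 0, max(11.77, 0) = 11.77
Node uu (S = 56.25): continuation = 1/1.04·[0.2333·0.0000 + 0.7667·0.0000] = 0.0000; exercise value = 0.0000 ≤ continuation, so V_uu = 0.0000
Node ud (S = 33.75): continuation = 1/1.04·[0.2333·0.0000 + 0.7667·0.0000] = 0.0000; exercise value = 0.0000 ≤ continuation, so V_ud = 0.0000
Node dd (S = 20.25): continuation = 1/1.04·[0.2333·0.0000 + 0.7667·11.7750] = 8.6803; exercise value = 9.7500 > continuation, so V_dd = 9.7500 (exercise)
Node u (S = 37.5): continuation = 1/1.04·[0.2333·0.0000 + 0.7667·0.0000] = 0.0000; exercise value = 0.0000 ≤ continuation, so V_u = 0.0000
Node d (S = 22.5): continuation = 1/1.04·[0.2333·0.0000 + 0.7667·9.7500] = 7.1875; exercise value = 7.5000 > continuation, so V_d = 7.5000 (exercise)
Node 0 (S = 25): continuation = 1/1.04·[0.2333·0.0000 + 0.7667·7.5000] = 5.5288; exercise value = 5.0000 ≤ continuation, so V_0 = 5.5288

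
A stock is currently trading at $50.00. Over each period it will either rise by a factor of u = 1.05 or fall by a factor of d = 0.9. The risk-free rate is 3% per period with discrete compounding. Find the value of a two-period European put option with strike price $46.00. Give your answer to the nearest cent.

$0.09

Risk-neutral probability p = (1 + 0.03 − 0.9)/(1.05 − 0.9) = 0.1300/0.1500 = 0.8667
Terminal stock prices: S_uu = 55.12, S_ud = 47.25, S_dd = 40.5
Terminal payoffs (K − S): max(-9.125, 0) = 0, max(-1.25, 0) = 0, max(5.5, 0) = 5.5
Node u (S = 52.5): V_u = 1/1.03·[0.8667·0.0000 + 0.1333·0.0000] = 0.0000
Node d (S = 45): V_d = 1/1.03·[0.8667·0.0000 + 0.1333·5.5000] = 0.7120
Node 0 (S = 50): V_0 = 1/1.03·[0.8667·0.0000 + 0.1333·0.7120] = 0.0922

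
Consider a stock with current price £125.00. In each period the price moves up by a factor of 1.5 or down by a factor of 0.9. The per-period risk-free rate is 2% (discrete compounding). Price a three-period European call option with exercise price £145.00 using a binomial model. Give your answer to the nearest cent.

£14.36

Risk-neutral probability p = (1 + 0.02 − 0.9)/(1.5 − 0.9) = 0.1200/0.6000 = 0.2000
Terminal stock prices: S_uuu = 421.9, S_uud = 253.1, S_udd = 151.9, S_ddd = 91.13
Terminal payoffs (S − K): max(276.9, 0) = 276.9, max(108.1, 0) = 108.1, max(6.875, 0) = 6.875, max(-53.87, 0) = 0
Node uu (S = 281.2): V_uu = 1/1.02·[0.2000·276.8750 + 0.8000·108.1250] = 139.0931
Node ud (S = 168.8): V_ud = 1/1.02·[0.2000·108.1250 + 0.8000·6.8750] = 26.5931
Node dd (S = 101.2): V_dd = 1/1.02·[0.2000·6.8750 + 0.8000·0.0000] = 1.3480
Node u (S = 187.5): V_u = 1/1.02·[0.2000·139.0931 + 0.8000·26.5931] = 48.1305
Node d (S = 112.5): V_d = 1/1.02·[0.2000·26.5931 + 0.8000·1.3480] = 6.2716
Node 0 (S = 125): V_0 = 1/1.02·[0.2000·48.1305 + 0.8000·6.2716] = 14.3563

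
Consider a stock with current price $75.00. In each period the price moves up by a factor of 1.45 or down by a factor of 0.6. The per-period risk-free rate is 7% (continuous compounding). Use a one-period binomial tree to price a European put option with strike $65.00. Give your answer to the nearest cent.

Risk-neutral probability p = (e^0.07 − 0.6)/(1.45 − 0.6) = 0.4725/0.8500 = 0.5559
Terminal stock prices: S_u = 108.8, S_d = 45
Terminal payoffs (K − S): max(-43.75, 0) = 0, max(20, 0) = 20
Node 0 (S = 75): V_0 = e^(−0.07)·[0.5559·0.0000 + 0.4441·20.0000] = 8.2817

$8.28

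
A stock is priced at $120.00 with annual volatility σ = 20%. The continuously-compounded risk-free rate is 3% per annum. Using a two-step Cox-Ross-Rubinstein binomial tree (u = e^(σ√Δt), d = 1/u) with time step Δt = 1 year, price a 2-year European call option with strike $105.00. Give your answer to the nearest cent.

$26.32

CRR parameters: u = e^(σ√Δt) = e^(0.2·√1) = 1.2214, d = 1/u = 0.8187
Per-period rate: rΔt = 0.03·1 = 0.03, so R = e^0.03 = 1.0305
Risk-neutral probability p = (e^0.03 − 0.8187)/(1.2214 − 0.8187) = 0.2117/0.4027 = 0.5258
Terminal stock prices: S_uu = 179, S_ud = 120, S_dd = 80.44
Terminal payoffs (S − K): max(74.02, 0) = 74.02, max(15, 0) = 15, max(-24.56, 0) = 0
Node u (S = 146.6): V_u = e^(−0.03)·[0.5258·74.0190 + 0.4742·15.0000] = 44.6715
Node d (S = 98.25): V_d = e^(−0.03)·[0.5258·15.0000 + 0.4742·0.0000] = 7.6539
Node 0 (S = 120): V_0 = e^(−0.03)·[0.5258·44.6715 + 0.4742·7.6539] = 26.3162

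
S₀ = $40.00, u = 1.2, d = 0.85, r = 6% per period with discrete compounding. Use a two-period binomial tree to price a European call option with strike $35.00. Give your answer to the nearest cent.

$9.72

Risk-neutral probability p = (1 + 0.06 − 0.85)/(1.2 − 0.85) = 0.2100/0.3500 = 0.6000
Terminal stock prices: S_uu = 57.6, S_ud = 40.8, S_dd = 28.9
Terminal payoffs (S − K): max(22.6, 0) = 22.6, max(5.8, 0) = 5.8, max(-6.1, 0) = 0
Node u (S = 48): V_u = 1/1.06·[0.6000·22.6000 + 0.4000·5.8000] = 14.9811
Node d (S = 34): V_d = 1/1.06·[0.6000·5.8000 + 0.4000·0.0000] = 3.2830
Node 0 (S = 40): V_0 = 1/1.06·[0.6000·14.9811 + 0.4000·3.2830] = 9.7188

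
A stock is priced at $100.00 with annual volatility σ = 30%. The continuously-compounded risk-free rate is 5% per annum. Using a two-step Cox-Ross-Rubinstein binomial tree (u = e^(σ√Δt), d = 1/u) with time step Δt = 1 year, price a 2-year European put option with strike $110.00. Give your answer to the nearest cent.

CRR parameters: u = e^(σ√Δt) = e^(0.3·√1) = 1.3499, d = 1/u = 0.7408
Per-period rate: rΔt = 0.05·1 = 0.05, so R = e^0.05 = 1.0513
Risk-neutral probability p = (e^0.05 − 0.7408)/(1.3499 − 0.7408) = 0.3105/0.6090 = 0.5097
Terminal stock prices: S_uu = 182.2, S_ud = 100, S_dd = 54.88
Terminal payoffs (K − S): max(-72.21, 0) = 0, max(10, 0) = 10, max(55.12, 0) = 55.12
Node u (S = 135): V_u = e^(−0.05)·[0.5097·0.0000 + 0.4903·10.0000] = 4.6635
Node d (S = 74.08): V_d = e^(−0.05)·[0.5097·10.0000 + 0.4903·55.1188] = 30.5534
Node 0 (S = 100): V_0 = e^(−0.05)·[0.5097·4.6635 + 0.4903·30.5534] = 16.5098

$16.51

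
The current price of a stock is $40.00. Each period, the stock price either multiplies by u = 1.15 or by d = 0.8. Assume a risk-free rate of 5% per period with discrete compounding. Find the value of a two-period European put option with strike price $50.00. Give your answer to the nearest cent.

$6.69

Risk-neutral probability p = (1 + 0.05 − 0.8)/(1.15 − 0.8) = 0.2500/0.3500 = 0.7143
Terminal stock prices: S_uu = 52.9, S_ud = 36.8, S_dd = 25.6
Terminal payoffs (K − S): max(-2.9, 0) = 0, max(13.2, 0) = 13.2, max(24.4, 0) = 24.4
Node u (S = 46): V_u = 1/1.05·[0.7143·0.0000 + 0.2857·13.2000] = 3.5918
Node d (S = 32): V_d = 1/1.05·[0.7143·13.2000 + 0.2857·24.4000] = 15.6190
Node 0 (S = 40): V_0 = 1/1.05·[0.7143·3.5918 + 0.2857·15.6190] = 6.6935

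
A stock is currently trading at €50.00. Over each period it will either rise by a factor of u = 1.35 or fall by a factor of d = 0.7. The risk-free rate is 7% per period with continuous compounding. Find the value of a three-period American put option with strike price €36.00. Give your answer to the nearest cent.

Risk-neutral probability p = (e^0.07 − 0.7)/(1.35 − 0.7) = 0.3725/0.6500 = 0.5731
Terminal stock prices: S_uuu = 123, S_uud = 63.79, S_udd = 33.07, S_ddd = 17.15
Terminal payoffs (K − S): max(-87.02, 0) = 0, max(-27.79, 0) = 0, max(2.925, 0) = 2.925, max(18.85, 0) = 18.85
Node uu (S = 91.13): continuation = e^(−0.07)·[0.5731·0.0000 + 0.4269·0.0000] = 0.0000; exercise value = 0.0000 ≤ continuation, so V_uu = 0.0000
Node ud (S = 47.25): continuation = e^(−0.07)·[0.5731·0.0000 + 0.4269·2.9250] = 1.1643; exercise value = 0.0000 ≤ continuation, so V_ud = 1.1643
Node dd (S = 24.5): continuation = e^(−0.07)·[0.5731·2.9250 + 0.4269·18.8500] = 9.0662; exercise value = 11.5000 > continuation, so V_dd = 11.5000 (exercise)
Node u (S = 67.5): continuation = e^(−0.07)·[0.5731·0.0000 + 0.4269·1.1643] = 0.4634; exercise value = 0.0000 ≤ continuation, so V_u = 0.4634
Node d (S = 35): continuation = e^(−0.07)·[0.5731·1.1643 + 0.4269·11.5000] = 5.1997; exercise value = 1.0000 ≤ continuation, so V_d = 5.1997
Node 0 (S = 50): continuation = e^(−0.07)·[0.5731·0.4634 + 0.4269·5.1997] = 2.3174; exercise value = 0.0000 ≤ continuation, so V_0 = 2.3174

€2.32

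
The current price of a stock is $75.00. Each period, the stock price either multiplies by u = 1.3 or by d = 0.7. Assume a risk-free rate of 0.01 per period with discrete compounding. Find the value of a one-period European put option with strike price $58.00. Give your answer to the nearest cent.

$2.63

Risk-neutral probability p = (1 + 0.01 − 0.7)/(1.3 − 0.7) = 0.3100/0.6000 = 0.5167
Terminal stock prices: S_u = 97.5, S_d = 52.5
Terminal payoffs (K − S): max(-39.5, 0) = 0, max(5.5, 0) = 5.5
Node 0 (S = 75): V_0 = 1/1.01·[0.5167·0.0000 + 0.4833·5.5000] = 2.6320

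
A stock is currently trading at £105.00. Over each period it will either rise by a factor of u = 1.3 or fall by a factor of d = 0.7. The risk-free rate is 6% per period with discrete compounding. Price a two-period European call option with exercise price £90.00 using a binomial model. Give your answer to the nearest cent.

£30.39

Risk-neutral probability p = (1 + 0.06 − 0.7)/(1.3 − 0.7) = 0.3600/0.6000 = 0.6000
Terminal stock prices: S_uu = 177.5, S_ud = 95.55, S_dd = 51.45
Terminal payoffs (S − K): max(87.45, 0) = 87.45, max(5.55, 0) = 5.55, max(-38.55, 0) = 0
Node u (S = 136.5): V_u = 1/1.06·[0.6000·87.4500 + 0.4000·5.5500] = 51.5943
Node d (S = 73.5): V_d = 1/1.06·[0.6000·5.5500 + 0.4000·0.0000] = 3.1415
Node 0 (S = 105): V_0 = 1/1.06·[0.6000·51.5943 + 0.4000·3.1415] = 30.3898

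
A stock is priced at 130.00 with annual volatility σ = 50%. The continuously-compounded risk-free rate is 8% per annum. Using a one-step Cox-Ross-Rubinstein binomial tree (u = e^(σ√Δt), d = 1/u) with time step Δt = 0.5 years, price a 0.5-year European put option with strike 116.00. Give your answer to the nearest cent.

12.61

CRR parameters: u = e^(σ√Δt) = e^(0.5·√0.5) = 1.4241, d = 1/u = 0.7022
Per-period rate: rΔt = 0.08·0.5 = 0.04, so R = e^0.04 = 1.0408
Risk-neutral probability p = (e^0.04 − 0.7022)/(1.4241 − 0.7022) = 0.3386/0.7219 = 0.4691
Terminal stock prices: S_u = 185.1, S_d = 91.28
Terminal payoffs (K − S): max(-69.14, 0) = 0, max(24.72, 0) = 24.72
Node 0 (S = 130): V_0 = e^(−0.04)·[0.4691·0.0000 + 0.5309·24.7155] = 12.6081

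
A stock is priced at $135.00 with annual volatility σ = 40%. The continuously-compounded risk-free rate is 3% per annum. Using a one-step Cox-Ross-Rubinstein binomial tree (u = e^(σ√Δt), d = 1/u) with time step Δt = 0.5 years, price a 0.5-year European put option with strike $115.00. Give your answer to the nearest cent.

CRR parameters: u = e^(σ√Δt) = e^(0.4·√0.5) = 1.3269, d = 1/u = 0.7536
Per-period rate: rΔt = 0.03·0.5 = 0.015, so R = e^0.015 = 1.0151
Risk-neutral probability p = (e^0.015 − 0.7536)/(1.3269 − 0.7536) = 0.2615/0.5733 = 0.4561
Terminal stock prices: S_u = 179.1, S_d = 101.7
Terminal payoffs (K − S): max(-64.13, 0) = 0, max(13.26, 0) = 13.26
Node 0 (S = 135): V_0 = e^(−0.015)·[0.4561·0.0000 + 0.5439·13.2588] = 7.1038

$7.10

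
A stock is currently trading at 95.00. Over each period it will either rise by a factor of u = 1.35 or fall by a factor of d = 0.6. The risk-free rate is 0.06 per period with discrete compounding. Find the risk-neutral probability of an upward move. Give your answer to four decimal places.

p = 0.6133

Risk-neutral probability p = (1 + 0.06 − 0.6)/(1.35 − 0.6) = 0.4600/0.7500 = 0.6133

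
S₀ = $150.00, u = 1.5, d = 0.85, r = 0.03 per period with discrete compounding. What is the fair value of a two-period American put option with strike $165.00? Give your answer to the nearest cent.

$27.91

Risk-neutral probability p = (1 + 0.03 − 0.85)/(1.5 − 0.85) = 0.1800/0.6500 = 0.2769
Terminal stock prices: S_uu = 337.5, S_ud = 191.2, S_dd = 108.4
Terminal payoffs (K − S): max(-172.5, 0) = 0, max(-26.25, 0) = 0, max(56.63, 0) = 56.63
Node u (S = 225): continuation = 1/1.03·[0.2769·0.0000 + 0.7231·0.0000] = 0.0000; exercise value = 0.0000 ≤ continuation, so V_u = 0.0000
Node d (S = 127.5): continuation = 1/1.03·[0.2769·0.0000 + 0.7231·56.6250] = 39.7517; exercise value = 37.5000 ≤ continuation, so V_d = 39.7517
Node 0 (S = 150): continuation = 1/1.03·[0.2769·0.0000 + 0.7231·39.7517] = 27.9063; exercise value = 15.0000 ≤ continuation, so V_0 = 27.9063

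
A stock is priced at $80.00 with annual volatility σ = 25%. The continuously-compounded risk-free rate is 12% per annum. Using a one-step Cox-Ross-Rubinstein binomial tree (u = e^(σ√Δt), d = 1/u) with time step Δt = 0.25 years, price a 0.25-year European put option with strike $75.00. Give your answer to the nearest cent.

CRR parameters: u = e^(σ√Δt) = e^(0.25·√0.25) = 1.1331, d = 1/u = 0.8825
Per-period rate: rΔt = 0.12·0.25 = 0.03, so R = e^0.03 = 1.0305
Risk-neutral probability p = (e^0.03 − 0.8825)/(1.1331 − 0.8825) = 0.1480/0.2507 = 0.5903
Terminal stock prices: S_u = 90.65, S_d = 70.6
Terminal payoffs (K − S): max(-15.65, 0) = 0, max(4.4, 0) = 4.4
Node 0 (S = 80): V_0 = e^(−0.03)·[0.5903·0.0000 + 0.4097·4.4002] = 1.7495

$1.75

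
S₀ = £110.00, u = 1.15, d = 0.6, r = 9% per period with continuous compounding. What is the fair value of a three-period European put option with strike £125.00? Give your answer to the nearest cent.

£8.84

Risk-neutral probability p = (e^0.09 − 0.6)/(1.15 − 0.6) = 0.4942/0.5500 = 0.8985
Terminal stock prices: S_uuu = 167.3, S_uud = 87.28, S_udd = 45.54, S_ddd = 23.76
Terminal payoffs (K − S): max(-42.3, 0) = 0, max(37.72, 0) = 37.72, max(79.46, 0) = 79.46, max(101.2, 0) = 101.2
Node uu (S = 145.5): V_uu = e^(−0.09)·[0.8985·0.0000 + 0.1015·37.7150] = 3.4986
Node ud (S = 75.9): V_ud = e^(−0.09)·[0.8985·37.7150 + 0.1015·79.4600] = 38.3414
Node dd (S = 39.6): V_dd = e^(−0.09)·[0.8985·79.4600 + 0.1015·101.2400] = 74.6414
Node u (S = 126.5): V_u = e^(−0.09)·[0.8985·3.4986 + 0.1015·38.3414] = 6.4297
Node d (S = 66): V_d = e^(−0.09)·[0.8985·38.3414 + 0.1015·74.6414] = 38.4088
Node 0 (S = 110): V_0 = e^(−0.09)·[0.8985·6.4297 + 0.1015·38.4088] = 8.8429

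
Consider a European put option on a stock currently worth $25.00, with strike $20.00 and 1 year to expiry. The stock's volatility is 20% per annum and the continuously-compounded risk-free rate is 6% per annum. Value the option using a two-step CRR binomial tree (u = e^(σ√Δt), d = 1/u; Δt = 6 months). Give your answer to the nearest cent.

CRR parameters: u = e^(σ√Δt) = e^(0.2·√0.5) = 1.1519, d = 1/u = 0.8681
Per-period rate: rΔt = 0.06·0.5 = 0.03, so R = e^0.03 = 1.0305
Risk-neutral probability p = (e^0.03 − 0.8681)/(1.1519 − 0.8681) = 0.1623/0.2838 = 0.5720
Terminal stock prices: S_uu = 33.17, S_ud = 25, S_dd = 18.84
Terminal payoffs (K − S): max(-13.17, 0) = 0, max(-5, 0) = 0, max(1.159, 0) = 1.159
Node u (S = 28.8): V_u = e^(−0.03)·[0.5720·0.0000 + 0.4280·0.0000] = 0.0000
Node d (S = 21.7): V_d = e^(−0.03)·[0.5720·0.0000 + 0.4280·1.1590] = 0.4814
Node 0 (S = 25): V_0 = e^(−0.03)·[0.5720·0.0000 + 0.4280·0.4814] = 0.1999

$0.20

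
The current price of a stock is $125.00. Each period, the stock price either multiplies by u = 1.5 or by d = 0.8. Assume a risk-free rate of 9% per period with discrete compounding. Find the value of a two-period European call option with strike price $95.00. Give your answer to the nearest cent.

Risk-neutral probability p = (1 + 0.09 − 0.8)/(1.5 − 0.8) = 0.2900/0.7000 = 0.4143
Terminal stock prices: S_uu = 281.2, S_ud = 150, S_dd = 80
Terminal payoffs (S − K): max(186.2, 0) = 186.2, max(55, 0) = 55, max(-15, 0) = 0
Node u (S = 187.5): V_u = 1/1.09·[0.4143·186.2500 + 0.5857·55.0000] = 100.3440
Node d (S = 100): V_d = 1/1.09·[0.4143·55.0000 + 0.5857·0.0000] = 20.9043
Node 0 (S = 125): V_0 = 1/1.09·[0.4143·100.3440 + 0.5857·20.9043] = 49.3716

$49.37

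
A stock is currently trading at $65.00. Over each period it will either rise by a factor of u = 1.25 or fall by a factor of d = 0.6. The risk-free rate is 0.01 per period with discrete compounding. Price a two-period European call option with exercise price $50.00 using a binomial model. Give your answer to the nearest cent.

$20.11

Risk-neutral probability p = (1 + 0.01 − 0.6)/(1.25 − 0.6) = 0.4100/0.6500 = 0.6308
Terminal stock prices: S_uu = 101.6, S_ud = 48.75, S_dd = 23.4
Terminal payoffs (S − K): max(51.56, 0) = 51.56, max(-1.25, 0) = 0, max(-26.6, 0) = 0
Node u (S = 81.25): V_u = 1/1.01·[0.6308·51.5625 + 0.3692·0.0000] = 32.2020
Node d (S = 39): V_d = 1/1.01·[0.6308·0.0000 + 0.3692·0.0000] = 0.0000
Node 0 (S = 65): V_0 = 1/1.01·[0.6308·32.2020 + 0.3692·0.0000] = 20.1109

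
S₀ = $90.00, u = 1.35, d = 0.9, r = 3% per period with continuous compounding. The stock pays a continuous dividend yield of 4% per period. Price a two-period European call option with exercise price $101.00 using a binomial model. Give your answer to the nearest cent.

$4.89

Per-period risk-free factor R = e^0.03 = 1.0305; dividend-adjusted growth = e^(0.03−0.04) = 0.9900.
Risk-neutral probability p = (0.9900 − 0.9)/(1.35 − 0.9) = 0.0900/0.4500 = 0.2001
Terminal stock prices: S_uu = 164, S_ud = 109.4, S_dd = 72.9
Terminal payoffs (S − K): max(63.03, 0) = 63.03, max(8.35, 0) = 8.35, max(-28.1, 0) = 0
Node u (S = 121.5): V_u = e^(−0.03)·[0.2001·63.0250 + 0.7999·8.3500] = 18.7209
Node d (S = 81): V_d = e^(−0.03)·[0.2001·8.3500 + 0.7999·0.0000] = 1.6215
Node 0 (S = 90): V_0 = e^(−0.03)·[0.2001·18.7209 + 0.7999·1.6215] = 4.8943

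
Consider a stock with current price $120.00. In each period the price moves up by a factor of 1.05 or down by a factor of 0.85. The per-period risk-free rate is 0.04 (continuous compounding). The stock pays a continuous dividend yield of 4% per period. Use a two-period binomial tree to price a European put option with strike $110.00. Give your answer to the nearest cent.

$2.35

Per-period risk-free factor R = e^0.04 = 1.0408; dividend-adjusted growth = e^(0.04−0.04) = 1.0000.
Risk-neutral probability p = (1.0000 − 0.85)/(1.05 − 0.85) = 0.1500/0.2000 = 0.7500
Terminal stock prices: S_uu = 132.3, S_ud = 107.1, S_dd = 86.7
Terminal payoffs (K − S): max(-22.3, 0) = 0, max(2.9, 0) = 2.9, max(23.3, 0) = 23.3
Node u (S = 126): V_u = e^(−0.04)·[0.7500·0.0000 + 0.2500·2.9000] = 0.6966
Node d (S = 102): V_d = e^(−0.04)·[0.7500·2.9000 + 0.2500·23.3000] = 7.6863
Node 0 (S = 120): V_0 = e^(−0.04)·[0.7500·0.6966 + 0.2500·7.6863] = 2.3482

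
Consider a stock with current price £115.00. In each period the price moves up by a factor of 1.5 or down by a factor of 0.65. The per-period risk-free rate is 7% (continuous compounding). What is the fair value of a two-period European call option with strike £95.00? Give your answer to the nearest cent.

£42.62

Risk-neutral probability p = (e^0.07 − 0.65)/(1.5 − 0.65) = 0.4225/0.8500 = 0.4971
Terminal stock prices: S_uu = 258.8, S_ud = 112.1, S_dd = 48.59
Terminal payoffs (S − K): max(163.8, 0) = 163.8, max(17.12, 0) = 17.12, max(-46.41, 0) = 0
Node u (S = 172.5): V_u = e^(−0.07)·[0.4971·163.7500 + 0.5029·17.1250] = 83.9226
Node d (S = 74.75): V_d = e^(−0.07)·[0.4971·17.1250 + 0.5029·0.0000] = 7.9368
Node 0 (S = 115): V_0 = e^(−0.07)·[0.4971·83.9226 + 0.5029·7.9368] = 42.6169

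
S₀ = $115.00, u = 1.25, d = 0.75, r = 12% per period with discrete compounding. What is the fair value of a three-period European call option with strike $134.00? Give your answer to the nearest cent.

Risk-neutral probability p = (1 + 0.12 − 0.75)/(1.25 − 0.75) = 0.3700/0.5000 = 0.7400
Terminal stock prices: S_uuu = 224.6, S_uud = 134.8, S_udd = 80.86, S_ddd = 48.52
Terminal payoffs (S − K): max(90.61, 0) = 90.61, max(0.7656, 0) = 0.7656, max(-53.14, 0) = 0, max(-85.48, 0) = 0
Node uu (S = 179.7): V_uu = 1/1.12·[0.7400·90.6094 + 0.2600·0.7656] = 60.0446
Node ud (S = 107.8): V_ud = 1/1.12·[0.7400·0.7656 + 0.2600·0.0000] = 0.5059
Node dd (S = 64.69): V_dd = 1/1.12·[0.7400·0.0000 + 0.2600·0.0000] = 0.0000
Node u (S = 143.8): V_u = 1/1.12·[0.7400·60.0446 + 0.2600·0.5059] = 39.7898
Node d (S = 86.25): V_d = 1/1.12·[0.7400·0.5059 + 0.2600·0.0000] = 0.3342
Node 0 (S = 115): V_0 = 1/1.12·[0.7400·39.7898 + 0.2600·0.3342] = 26.3673

$26.37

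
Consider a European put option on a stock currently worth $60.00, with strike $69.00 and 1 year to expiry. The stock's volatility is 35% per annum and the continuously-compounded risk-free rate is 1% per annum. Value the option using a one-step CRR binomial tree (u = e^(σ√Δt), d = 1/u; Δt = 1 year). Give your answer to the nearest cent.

CRR parameters: u = e^(σ√Δt) = e^(0.35·√1) = 1.4191, d = 1/u = 0.7047
Per-period rate: rΔt = 0.01·1 = 0.01, so R = e^0.01 = 1.0101
Risk-neutral probability p = (e^0.01 − 0.7047)/(1.4191 − 0.7047) = 0.3054/0.7144 = 0.4275
Terminal stock prices: S_u = 85.14, S_d = 42.28
Terminal payoffs (K − S): max(-16.14, 0) = 0, max(26.72, 0) = 26.72
Node 0 (S = 60): V_0 = e^(−0.01)·[0.4275·0.0000 + 0.5725·26.7187] = 15.1456

$15.15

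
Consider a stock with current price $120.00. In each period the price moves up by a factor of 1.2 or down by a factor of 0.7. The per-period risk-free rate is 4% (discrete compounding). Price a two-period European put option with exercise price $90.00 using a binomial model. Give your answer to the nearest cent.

Risk-neutral probability p = (1 + 0.04 − 0.7)/(1.2 − 0.7) = 0.3400/0.5000 = 0.6800
Terminal stock prices: S_uu = 172.8, S_ud = 100.8, S_dd = 58.8
Terminal payoffs (K − S): max(-82.8, 0) = 0, max(-10.8, 0) = 0, max(31.2, 0) = 31.2
Node u (S = 144): V_u = 1/1.04·[0.6800·0.0000 + 0.3200·0.0000] = 0.0000
Node d (S = 84): V_d = 1/1.04·[0.6800·0.0000 + 0.3200·31.2000] = 9.6000
Node 0 (S = 120): V_0 = 1/1.04·[0.6800·0.0000 + 0.3200·9.6000] = 2.9538

$2.95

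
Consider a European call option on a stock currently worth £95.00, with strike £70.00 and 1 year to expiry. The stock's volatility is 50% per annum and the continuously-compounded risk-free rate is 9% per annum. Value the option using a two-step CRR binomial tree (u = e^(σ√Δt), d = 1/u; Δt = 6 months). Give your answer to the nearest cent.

CRR parameters: u = e^(σ√Δt) = e^(0.5·√0.5) = 1.4241, d = 1/u = 0.7022
Per-period rate: rΔt = 0.09·0.5 = 0.045, so R = e^0.045 = 1.0460
Risk-neutral probability p = (e^0.045 − 0.7022)/(1.4241 − 0.7022) = 0.3438/0.7219 = 0.4763
Terminal stock prices: S_uu = 192.7, S_ud = 95, S_dd = 46.84
Terminal payoffs (S − K): max(122.7, 0) = 122.7, max(25, 0) = 25, max(-23.16, 0) = 0
Node u (S = 135.3): V_u = e^(−0.045)·[0.4763·122.6709 + 0.5237·25.0000] = 68.3715
Node d (S = 66.71): V_d = e^(−0.045)·[0.4763·25.0000 + 0.5237·0.0000] = 11.3830
Node 0 (S = 95): V_0 = e^(−0.045)·[0.4763·68.3715 + 0.5237·11.3830] = 36.8301

£36.83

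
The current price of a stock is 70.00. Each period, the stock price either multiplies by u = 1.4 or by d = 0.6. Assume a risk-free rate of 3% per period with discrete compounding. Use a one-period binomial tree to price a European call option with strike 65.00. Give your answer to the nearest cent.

Risk-neutral probability p = (1 + 0.03 − 0.6)/(1.4 − 0.6) = 0.4300/0.8000 = 0.5375
Terminal stock prices: S_u = 98, S_d = 42
Terminal payoffs (S − K): max(33, 0) = 33, max(-23, 0) = 0
Node 0 (S = 70): V_0 = 1/1.03·[0.5375·33.0000 + 0.4625·0.0000] = 17.2209

17.22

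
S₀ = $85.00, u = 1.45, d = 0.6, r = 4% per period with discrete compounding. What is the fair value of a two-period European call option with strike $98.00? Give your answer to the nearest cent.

Risk-neutral probability p = (1 + 0.04 − 0.6)/(1.45 − 0.6) = 0.4400/0.8500 = 0.5176
Terminal stock prices: S_uu = 178.7, S_ud = 73.95, S_dd = 30.6
Terminal payoffs (S − K): max(80.71, 0) = 80.71, max(-24.05, 0) = 0, max(-67.4, 0) = 0
Node u (S = 123.2): V_u = 1/1.04·[0.5176·80.7125 + 0.4824·0.0000] = 40.1736
Node d (S = 51): V_d = 1/1.04·[0.5176·0.0000 + 0.4824·0.0000] = 0.0000
Node 0 (S = 85): V_0 = 1/1.04·[0.5176·40.1736 + 0.4824·0.0000] = 19.9959

$20.00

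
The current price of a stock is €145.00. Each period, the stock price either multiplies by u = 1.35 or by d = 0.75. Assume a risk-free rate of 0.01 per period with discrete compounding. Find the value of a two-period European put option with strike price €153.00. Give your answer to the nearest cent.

€25.47

Risk-neutral probability p = (1 + 0.01 − 0.75)/(1.35 − 0.75) = 0.2600/0.6000 = 0.4333
Terminal stock prices: S_uu = 264.3, S_ud = 146.8, S_dd = 81.56
Terminal payoffs (K − S): max(-111.3, 0) = 0, max(6.188, 0) = 6.188, max(71.44, 0) = 71.44
Node u (S = 195.8): V_u = 1/1.01·[0.4333·0.0000 + 0.5667·6.1875] = 3.4715
Node d (S = 108.8): V_d = 1/1.01·[0.4333·6.1875 + 0.5667·71.4375] = 42.7351
Node 0 (S = 145): V_0 = 1/1.01·[0.4333·3.4715 + 0.5667·42.7351] = 25.4663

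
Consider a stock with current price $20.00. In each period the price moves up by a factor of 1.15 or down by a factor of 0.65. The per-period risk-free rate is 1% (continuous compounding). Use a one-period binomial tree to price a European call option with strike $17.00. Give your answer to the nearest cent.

Risk-neutral probability p = (e^0.01 − 0.65)/(1.15 − 0.65) = 0.3601/0.5000 = 0.7201
Terminal stock prices: S_u = 23, S_d = 13
Terminal payoffs (S − K): max(6, 0) = 6, max(-4, 0) = 0
Node 0 (S = 20): V_0 = e^(−0.01)·[0.7201·6.0000 + 0.2799·0.0000] = 4.2776

$4.28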